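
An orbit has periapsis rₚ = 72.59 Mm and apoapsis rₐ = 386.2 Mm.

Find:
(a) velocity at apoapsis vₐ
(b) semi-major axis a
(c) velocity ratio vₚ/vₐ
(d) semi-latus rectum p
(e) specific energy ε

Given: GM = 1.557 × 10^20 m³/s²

Convert to SI: rₚ = 72.59 Mm = 7.259e+07 m; rₐ = 386.2 Mm = 3.862e+08 m.
(a) With a = (rₚ + rₐ)/2 = 2.29395e+08 m, vₐ = √(GM (2/rₐ − 1/a)) = √(1.557e+20 · (2/3.862e+08 − 1/2.29395e+08)) m/s ≈ 3.572e+05 m/s
(b) a = (rₚ + rₐ)/2 = (7.259e+07 + 3.862e+08)/2 ≈ 2.294e+08 m
(c) Conservation of angular momentum (rₚvₚ = rₐvₐ) gives vₚ/vₐ = rₐ/rₚ = 3.862e+08/7.259e+07 ≈ 5.32
(d) From a = (rₚ + rₐ)/2 = 2.29395e+08 m and e = (rₐ − rₚ)/(rₐ + rₚ) = 0.683559, p = a(1 − e²) = 2.29395e+08 · (1 − (0.683559)²) ≈ 1.222e+08 m
(e) With a = (rₚ + rₐ)/2 = 2.29395e+08 m, ε = −GM/(2a) = −1.557e+20/(2 · 2.29395e+08) J/kg ≈ -3.394e+11 J/kg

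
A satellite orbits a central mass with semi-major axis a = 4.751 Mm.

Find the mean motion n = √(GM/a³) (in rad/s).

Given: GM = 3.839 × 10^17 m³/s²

Convert to SI: a = 4.751 Mm = 4.751e+06 m.
n = √(GM / a³).
n = √(3.839e+17 / (4.751e+06)³) rad/s ≈ 0.05983 rad/s.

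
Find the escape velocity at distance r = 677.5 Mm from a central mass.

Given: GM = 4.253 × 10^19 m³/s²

Convert to SI: r = 677.5 Mm = 6.775e+08 m.
Escape velocity comes from setting total energy to zero: ½v² − GM/r = 0 ⇒ v_esc = √(2GM / r).
v_esc = √(2 · 4.253e+19 / 6.775e+08) m/s ≈ 3.543e+05 m/s = 354.3 km/s.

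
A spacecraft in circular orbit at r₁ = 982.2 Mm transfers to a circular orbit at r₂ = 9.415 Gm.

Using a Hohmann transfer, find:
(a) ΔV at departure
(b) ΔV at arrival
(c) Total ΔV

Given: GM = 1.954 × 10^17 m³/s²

Convert to SI: r₁ = 982.2 Mm = 9.822e+08 m; r₂ = 9.415 Gm = 9.415e+09 m.
Transfer semi-major axis: a_t = (r₁ + r₂)/2 = (9.822e+08 + 9.415e+09)/2 = 5.1986e+09 m.
Circular speeds: v₁ = √(GM/r₁) = 14104.7 m/s, v₂ = √(GM/r₂) = 4555.67 m/s.
Transfer speeds (vis-viva v² = GM(2/r − 1/a_t)): v₁ᵗ = 18981.4 m/s, v₂ᵗ = 1980.2 m/s.
(a) ΔV₁ = |v₁ᵗ − v₁| ≈ 4877 m/s = 4.877 km/s.
(b) ΔV₂ = |v₂ − v₂ᵗ| ≈ 2575 m/s = 2.575 km/s.
(c) ΔV_total = ΔV₁ + ΔV₂ ≈ 7452 m/s = 7.452 km/s.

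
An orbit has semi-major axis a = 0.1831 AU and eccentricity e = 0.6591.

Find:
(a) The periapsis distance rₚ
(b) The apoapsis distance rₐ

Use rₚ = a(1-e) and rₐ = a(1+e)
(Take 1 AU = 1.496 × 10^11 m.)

Convert to SI: a = 0.1831 AU = 2.73918e+10 m.
(a) rₚ = a(1 − e) = 2.73918e+10 · (1 − 0.6591) = 2.73918e+10 · 0.3409 ≈ 9.338e+09 m = 0.06242 AU.
(b) rₐ = a(1 + e) = 2.73918e+10 · (1 + 0.6591) = 2.73918e+10 · 1.6591 ≈ 4.545e+10 m = 0.3038 AU.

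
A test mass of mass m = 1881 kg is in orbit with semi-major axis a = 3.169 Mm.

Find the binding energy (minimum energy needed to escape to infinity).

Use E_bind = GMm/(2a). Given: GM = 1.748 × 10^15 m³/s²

Convert to SI: a = 3.169 Mm = 3.169e+06 m.
Total orbital energy is E = −GMm/(2a); binding energy is E_bind = −E = GMm/(2a).
E_bind = 1.748e+15 · 1881 / (2 · 3.169e+06) J ≈ 5.188e+11 J = 518.8 GJ.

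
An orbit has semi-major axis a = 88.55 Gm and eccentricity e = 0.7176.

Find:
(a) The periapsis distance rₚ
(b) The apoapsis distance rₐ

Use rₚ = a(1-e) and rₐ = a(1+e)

Convert to SI: a = 88.55 Gm = 8.855e+10 m.
(a) rₚ = a(1 − e) = 8.855e+10 · (1 − 0.7176) = 8.855e+10 · 0.2824 ≈ 2.501e+10 m = 25.01 Gm.
(b) rₐ = a(1 + e) = 8.855e+10 · (1 + 0.7176) = 8.855e+10 · 1.7176 ≈ 1.521e+11 m = 152.1 Gm.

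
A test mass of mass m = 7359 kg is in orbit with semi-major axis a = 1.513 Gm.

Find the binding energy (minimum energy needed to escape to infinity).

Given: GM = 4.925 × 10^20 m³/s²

Convert to SI: a = 1.513 Gm = 1.513e+09 m.
Total orbital energy is E = −GMm/(2a); binding energy is E_bind = −E = GMm/(2a).
E_bind = 4.925e+20 · 7359 / (2 · 1.513e+09) J ≈ 1.198e+15 J = 1.198 PJ.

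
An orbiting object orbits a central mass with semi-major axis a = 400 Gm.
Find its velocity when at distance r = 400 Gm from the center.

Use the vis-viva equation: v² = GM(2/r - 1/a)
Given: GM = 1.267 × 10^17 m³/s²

Convert to SI: a = 400 Gm = 4e+11 m; r = 400 Gm = 4e+11 m.
Vis-viva: v = √(GM · (2/r − 1/a)).
2/r − 1/a = 2/4e+11 − 1/4e+11 = 2.5e-12 m⁻¹.
v = √(1.267e+17 · 2.5e-12) m/s ≈ 562.8 m/s = 562.8 m/s.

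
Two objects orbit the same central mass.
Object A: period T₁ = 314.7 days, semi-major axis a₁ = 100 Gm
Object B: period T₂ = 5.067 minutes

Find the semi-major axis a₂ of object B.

Convert to SI: T₁ = 314.7 days = 2.71901e+07 s; a₁ = 100 Gm = 1e+11 m; T₂ = 5.067 minutes = 304.02 s.
Kepler's third law: (T₁/T₂)² = (a₁/a₂)³ ⇒ a₂ = a₁ · (T₂/T₁)^(2/3).
T₂/T₁ = 304.02 / 2.71901e+07 = 1.11813e-05.
a₂ = 1e+11 · (1.11813e-05)^(2/3) m ≈ 5e+07 m = 50 Mm.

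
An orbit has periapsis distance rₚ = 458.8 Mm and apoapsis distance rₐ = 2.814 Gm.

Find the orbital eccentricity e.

Convert to SI: rₚ = 458.8 Mm = 4.588e+08 m; rₐ = 2.814 Gm = 2.814e+09 m.
e = (rₐ − rₚ) / (rₐ + rₚ).
e = (2.814e+09 − 4.588e+08) / (2.814e+09 + 4.588e+08) = 2.3552e+09 / 3.2728e+09 ≈ 0.7196.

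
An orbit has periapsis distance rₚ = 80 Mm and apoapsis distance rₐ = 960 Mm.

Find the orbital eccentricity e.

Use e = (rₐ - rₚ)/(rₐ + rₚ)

Convert to SI: rₚ = 80 Mm = 8e+07 m; rₐ = 960 Mm = 9.6e+08 m.
e = (rₐ − rₚ) / (rₐ + rₚ).
e = (9.6e+08 − 8e+07) / (9.6e+08 + 8e+07) = 8.8e+08 / 1.04e+09 ≈ 0.8462.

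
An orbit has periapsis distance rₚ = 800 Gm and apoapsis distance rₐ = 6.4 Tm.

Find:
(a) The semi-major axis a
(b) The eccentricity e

Convert to SI: rₚ = 800 Gm = 8e+11 m; rₐ = 6.4 Tm = 6.4e+12 m.
(a) a = (rₚ + rₐ) / 2 = (8e+11 + 6.4e+12) / 2 ≈ 3.6e+12 m = 3.6 Tm.
(b) e = (rₐ − rₚ) / (rₐ + rₚ) = (6.4e+12 − 8e+11) / (6.4e+12 + 8e+11) ≈ 0.7778.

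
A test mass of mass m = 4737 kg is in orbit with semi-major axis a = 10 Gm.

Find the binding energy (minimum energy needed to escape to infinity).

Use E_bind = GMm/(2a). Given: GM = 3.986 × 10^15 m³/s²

Convert to SI: a = 10 Gm = 1e+10 m.
Total orbital energy is E = −GMm/(2a); binding energy is E_bind = −E = GMm/(2a).
E_bind = 3.986e+15 · 4737 / (2 · 1e+10) J ≈ 9.441e+08 J = 944.1 MJ.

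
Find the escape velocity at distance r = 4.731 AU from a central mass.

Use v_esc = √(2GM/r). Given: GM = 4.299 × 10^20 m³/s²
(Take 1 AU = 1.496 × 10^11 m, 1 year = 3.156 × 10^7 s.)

Convert to SI: r = 4.731 AU = 7.07758e+11 m.
Escape velocity comes from setting total energy to zero: ½v² − GM/r = 0 ⇒ v_esc = √(2GM / r).
v_esc = √(2 · 4.299e+20 / 7.07758e+11) m/s ≈ 3.485e+04 m/s = 7.353 AU/year.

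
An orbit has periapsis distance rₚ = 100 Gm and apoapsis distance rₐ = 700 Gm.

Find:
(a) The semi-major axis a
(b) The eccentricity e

Convert to SI: rₚ = 100 Gm = 1e+11 m; rₐ = 700 Gm = 7e+11 m.
(a) a = (rₚ + rₐ) / 2 = (1e+11 + 7e+11) / 2 ≈ 4e+11 m = 400 Gm.
(b) e = (rₐ − rₚ) / (rₐ + rₚ) = (7e+11 − 1e+11) / (7e+11 + 1e+11) ≈ 0.75.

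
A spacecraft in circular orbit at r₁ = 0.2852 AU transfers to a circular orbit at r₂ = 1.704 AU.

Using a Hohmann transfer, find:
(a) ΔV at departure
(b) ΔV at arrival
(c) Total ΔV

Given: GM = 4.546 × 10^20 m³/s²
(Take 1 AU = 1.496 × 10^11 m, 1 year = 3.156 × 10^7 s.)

Convert to SI: r₁ = 0.2852 AU = 4.26659e+10 m; r₂ = 1.704 AU = 2.54918e+11 m.
Transfer semi-major axis: a_t = (r₁ + r₂)/2 = (4.26659e+10 + 2.54918e+11)/2 = 1.48792e+11 m.
Circular speeds: v₁ = √(GM/r₁) = 103222 m/s, v₂ = √(GM/r₂) = 42229.3 m/s.
Transfer speeds (vis-viva v² = GM(2/r − 1/a_t)): v₁ᵗ = 135109 m/s, v₂ᵗ = 22613.3 m/s.
(a) ΔV₁ = |v₁ᵗ − v₁| ≈ 3.189e+04 m/s = 6.727 AU/year.
(b) ΔV₂ = |v₂ − v₂ᵗ| ≈ 1.962e+04 m/s = 4.138 AU/year.
(c) ΔV_total = ΔV₁ + ΔV₂ ≈ 5.15e+04 m/s = 10.87 AU/year.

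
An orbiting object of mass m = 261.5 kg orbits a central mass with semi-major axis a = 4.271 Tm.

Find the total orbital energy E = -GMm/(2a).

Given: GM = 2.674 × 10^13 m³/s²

Convert to SI: a = 4.271 Tm = 4.271e+12 m.
E = −GMm / (2a).
E = −2.674e+13 · 261.5 / (2 · 4.271e+12) J ≈ -818.6 J = -818.6 J.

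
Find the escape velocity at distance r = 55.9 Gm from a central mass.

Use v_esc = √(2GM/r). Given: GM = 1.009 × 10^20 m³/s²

Convert to SI: r = 55.9 Gm = 5.59e+10 m.
Escape velocity comes from setting total energy to zero: ½v² − GM/r = 0 ⇒ v_esc = √(2GM / r).
v_esc = √(2 · 1.009e+20 / 5.59e+10) m/s ≈ 6.008e+04 m/s = 60.08 km/s.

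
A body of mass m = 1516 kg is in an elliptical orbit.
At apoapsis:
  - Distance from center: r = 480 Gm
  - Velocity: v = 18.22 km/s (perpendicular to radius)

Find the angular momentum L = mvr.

Convert to SI: r = 480 Gm = 4.8e+11 m; v = 18.22 km/s = 18220 m/s.
Since v is perpendicular to r, L = m · v · r.
L = 1516 · 18220 · 4.8e+11 kg·m²/s ≈ 1.326e+19 kg·m²/s.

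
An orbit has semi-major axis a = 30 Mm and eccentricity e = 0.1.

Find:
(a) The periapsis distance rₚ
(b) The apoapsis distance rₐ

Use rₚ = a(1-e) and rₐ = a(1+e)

Convert to SI: a = 30 Mm = 3e+07 m.
(a) rₚ = a(1 − e) = 3e+07 · (1 − 0.1) = 3e+07 · 0.9 ≈ 2.7e+07 m = 27 Mm.
(b) rₐ = a(1 + e) = 3e+07 · (1 + 0.1) = 3e+07 · 1.1 ≈ 3.3e+07 m = 33 Mm.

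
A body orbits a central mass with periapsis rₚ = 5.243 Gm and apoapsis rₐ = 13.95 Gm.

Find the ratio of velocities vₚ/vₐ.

Convert to SI: rₚ = 5.243 Gm = 5.243e+09 m; rₐ = 13.95 Gm = 1.395e+10 m.
Conservation of angular momentum gives rₚvₚ = rₐvₐ, so vₚ/vₐ = rₐ/rₚ.
vₚ/vₐ = 1.395e+10 / 5.243e+09 ≈ 2.661.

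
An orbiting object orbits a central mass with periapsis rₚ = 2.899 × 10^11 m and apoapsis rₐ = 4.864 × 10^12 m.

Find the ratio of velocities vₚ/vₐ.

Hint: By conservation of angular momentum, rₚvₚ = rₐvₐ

Conservation of angular momentum gives rₚvₚ = rₐvₐ, so vₚ/vₐ = rₐ/rₚ.
vₚ/vₐ = 4.864e+12 / 2.899e+11 ≈ 16.78.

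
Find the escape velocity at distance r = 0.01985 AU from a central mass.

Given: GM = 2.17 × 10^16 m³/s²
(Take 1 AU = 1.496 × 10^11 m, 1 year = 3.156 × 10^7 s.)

Convert to SI: r = 0.01985 AU = 2.96956e+09 m.
Escape velocity comes from setting total energy to zero: ½v² − GM/r = 0 ⇒ v_esc = √(2GM / r).
v_esc = √(2 · 2.17e+16 / 2.96956e+09) m/s ≈ 3823 m/s = 0.8065 AU/year.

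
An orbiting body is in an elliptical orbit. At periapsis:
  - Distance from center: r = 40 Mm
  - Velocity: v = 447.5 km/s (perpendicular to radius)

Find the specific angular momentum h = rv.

Convert to SI: r = 40 Mm = 4e+07 m; v = 447.5 km/s = 447500 m/s.
With v perpendicular to r, h = r · v.
h = 4e+07 · 447500 m²/s ≈ 1.79e+13 m²/s.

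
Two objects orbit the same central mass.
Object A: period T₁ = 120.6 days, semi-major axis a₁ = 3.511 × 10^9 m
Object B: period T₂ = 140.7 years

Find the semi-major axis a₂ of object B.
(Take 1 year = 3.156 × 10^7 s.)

Convert to SI: T₁ = 120.6 days = 1.04198e+07 s; T₂ = 140.7 years = 4.44049e+09 s.
Kepler's third law: (T₁/T₂)² = (a₁/a₂)³ ⇒ a₂ = a₁ · (T₂/T₁)^(2/3).
T₂/T₁ = 4.44049e+09 / 1.04198e+07 = 426.157.
a₂ = 3.511e+09 · (426.157)^(2/3) m ≈ 1.988e+11 m = 1.988 × 10^11 m.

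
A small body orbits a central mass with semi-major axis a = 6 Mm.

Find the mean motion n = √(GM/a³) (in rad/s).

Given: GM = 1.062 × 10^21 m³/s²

Convert to SI: a = 6 Mm = 6e+06 m.
n = √(GM / a³).
n = √(1.062e+21 / (6e+06)³) rad/s ≈ 2.217 rad/s.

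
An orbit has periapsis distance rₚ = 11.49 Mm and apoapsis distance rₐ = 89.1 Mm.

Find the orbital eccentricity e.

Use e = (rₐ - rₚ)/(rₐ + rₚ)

Convert to SI: rₚ = 11.49 Mm = 1.149e+07 m; rₐ = 89.1 Mm = 8.91e+07 m.
e = (rₐ − rₚ) / (rₐ + rₚ).
e = (8.91e+07 − 1.149e+07) / (8.91e+07 + 1.149e+07) = 7.761e+07 / 1.0059e+08 ≈ 0.7715.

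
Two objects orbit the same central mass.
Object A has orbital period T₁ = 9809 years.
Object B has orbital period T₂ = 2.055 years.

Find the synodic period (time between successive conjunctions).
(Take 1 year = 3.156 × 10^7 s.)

Convert to SI: T₁ = 9809 years = 3.09572e+11 s; T₂ = 2.055 years = 6.48558e+07 s.
T_syn = |T₁ · T₂ / (T₁ − T₂)|.
T_syn = |3.09572e+11 · 6.48558e+07 / (3.09572e+11 − 6.48558e+07)| s ≈ 6.487e+07 s = 2.055 years.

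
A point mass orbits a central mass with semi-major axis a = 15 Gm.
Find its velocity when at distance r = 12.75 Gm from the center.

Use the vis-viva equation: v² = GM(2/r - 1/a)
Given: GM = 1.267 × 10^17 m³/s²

Convert to SI: a = 15 Gm = 1.5e+10 m; r = 12.75 Gm = 1.275e+10 m.
Vis-viva: v = √(GM · (2/r − 1/a)).
2/r − 1/a = 2/1.275e+10 − 1/1.5e+10 = 9.01961e-11 m⁻¹.
v = √(1.267e+17 · 9.01961e-11) m/s ≈ 3381 m/s = 3.381 km/s.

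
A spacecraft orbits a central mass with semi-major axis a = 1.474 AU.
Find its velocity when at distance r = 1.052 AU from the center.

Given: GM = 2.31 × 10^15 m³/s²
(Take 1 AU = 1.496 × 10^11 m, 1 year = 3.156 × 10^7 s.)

Convert to SI: a = 1.474 AU = 2.2051e+11 m; r = 1.052 AU = 1.57379e+11 m.
Vis-viva: v = √(GM · (2/r − 1/a)).
2/r − 1/a = 2/1.57379e+11 − 1/2.2051e+11 = 8.17323e-12 m⁻¹.
v = √(2.31e+15 · 8.17323e-12) m/s ≈ 137.4 m/s = 0.02899 AU/year.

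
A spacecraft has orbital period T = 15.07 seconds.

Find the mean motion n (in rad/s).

n = 2π / T.
n = 2π / 15.07 s ≈ 0.4169 rad/s.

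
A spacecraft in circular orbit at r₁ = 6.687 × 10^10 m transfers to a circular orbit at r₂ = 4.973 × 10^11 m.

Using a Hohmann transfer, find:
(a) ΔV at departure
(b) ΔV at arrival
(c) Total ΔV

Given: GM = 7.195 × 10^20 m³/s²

Transfer semi-major axis: a_t = (r₁ + r₂)/2 = (6.687e+10 + 4.973e+11)/2 = 2.82085e+11 m.
Circular speeds: v₁ = √(GM/r₁) = 103729 m/s, v₂ = √(GM/r₂) = 38037 m/s.
Transfer speeds (vis-viva v² = GM(2/r − 1/a_t)): v₁ᵗ = 137727 m/s, v₂ᵗ = 18519.6 m/s.
(a) ΔV₁ = |v₁ᵗ − v₁| ≈ 3.4e+04 m/s = 34 km/s.
(b) ΔV₂ = |v₂ − v₂ᵗ| ≈ 1.952e+04 m/s = 19.52 km/s.
(c) ΔV_total = ΔV₁ + ΔV₂ ≈ 5.352e+04 m/s = 53.52 km/s.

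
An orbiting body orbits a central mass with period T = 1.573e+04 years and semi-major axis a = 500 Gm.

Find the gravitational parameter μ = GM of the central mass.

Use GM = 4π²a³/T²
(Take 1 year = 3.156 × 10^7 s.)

Convert to SI: T = 1.573e+04 years = 4.96439e+11 s; a = 500 Gm = 5e+11 m.
GM = 4π² · a³ / T².
GM = 4π² · (5e+11)³ / (4.96439e+11)² m³/s² ≈ 2.002e+13 m³/s² = 2.002 × 10^13 m³/s².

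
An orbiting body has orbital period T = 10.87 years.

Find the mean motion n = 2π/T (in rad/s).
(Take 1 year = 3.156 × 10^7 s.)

Convert to SI: T = 10.87 years = 3.43057e+08 s.
n = 2π / T.
n = 2π / 3.43057e+08 s ≈ 1.832e-08 rad/s.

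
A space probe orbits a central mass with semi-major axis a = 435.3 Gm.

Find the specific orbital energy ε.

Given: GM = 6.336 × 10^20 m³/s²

Convert to SI: a = 435.3 Gm = 4.353e+11 m.
ε = −GM / (2a).
ε = −6.336e+20 / (2 · 4.353e+11) J/kg ≈ -7.278e+08 J/kg = -727.8 MJ/kg.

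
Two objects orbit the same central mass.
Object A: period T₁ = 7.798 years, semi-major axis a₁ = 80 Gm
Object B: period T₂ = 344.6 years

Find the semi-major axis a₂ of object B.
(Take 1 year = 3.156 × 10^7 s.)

Convert to SI: T₁ = 7.798 years = 2.46105e+08 s; a₁ = 80 Gm = 8e+10 m; T₂ = 344.6 years = 1.08756e+10 s.
Kepler's third law: (T₁/T₂)² = (a₁/a₂)³ ⇒ a₂ = a₁ · (T₂/T₁)^(2/3).
T₂/T₁ = 1.08756e+10 / 2.46105e+08 = 44.1908.
a₂ = 8e+10 · (44.1908)^(2/3) m ≈ 9.999e+11 m = 999.9 Gm.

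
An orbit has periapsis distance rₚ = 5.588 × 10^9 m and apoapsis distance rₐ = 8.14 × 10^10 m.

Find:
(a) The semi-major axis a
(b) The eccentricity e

(a) a = (rₚ + rₐ) / 2 = (5.588e+09 + 8.14e+10) / 2 ≈ 4.349e+10 m = 4.349 × 10^10 m.
(b) e = (rₐ − rₚ) / (rₐ + rₚ) = (8.14e+10 − 5.588e+09) / (8.14e+10 + 5.588e+09) ≈ 0.8715.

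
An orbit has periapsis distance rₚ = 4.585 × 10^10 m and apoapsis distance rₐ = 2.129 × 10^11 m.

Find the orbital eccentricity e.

e = (rₐ − rₚ) / (rₐ + rₚ).
e = (2.129e+11 − 4.585e+10) / (2.129e+11 + 4.585e+10) = 1.6705e+11 / 2.5875e+11 ≈ 0.6456.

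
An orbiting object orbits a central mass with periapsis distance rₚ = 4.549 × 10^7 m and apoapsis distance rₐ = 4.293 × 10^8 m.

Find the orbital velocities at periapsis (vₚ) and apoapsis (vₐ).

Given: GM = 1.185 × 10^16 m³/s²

Use the vis-viva equation v² = GM(2/r − 1/a) with a = (rₚ + rₐ)/2 = (4.549e+07 + 4.293e+08)/2 = 2.37395e+08 m.
vₚ = √(GM · (2/rₚ − 1/a)) = √(1.185e+16 · (2/4.549e+07 − 1/2.37395e+08)) m/s ≈ 2.17e+04 m/s = 21.7 km/s.
vₐ = √(GM · (2/rₐ − 1/a)) = √(1.185e+16 · (2/4.293e+08 − 1/2.37395e+08)) m/s ≈ 2300 m/s = 2.3 km/s.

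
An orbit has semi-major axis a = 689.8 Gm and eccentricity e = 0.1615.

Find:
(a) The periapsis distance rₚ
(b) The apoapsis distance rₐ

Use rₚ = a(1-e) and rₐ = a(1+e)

Convert to SI: a = 689.8 Gm = 6.898e+11 m.
(a) rₚ = a(1 − e) = 6.898e+11 · (1 − 0.1615) = 6.898e+11 · 0.8385 ≈ 5.784e+11 m = 578.4 Gm.
(b) rₐ = a(1 + e) = 6.898e+11 · (1 + 0.1615) = 6.898e+11 · 1.1615 ≈ 8.012e+11 m = 801.2 Gm.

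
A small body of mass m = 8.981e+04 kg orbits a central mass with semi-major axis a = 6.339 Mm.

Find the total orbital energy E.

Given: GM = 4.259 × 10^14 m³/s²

Convert to SI: a = 6.339 Mm = 6.339e+06 m.
E = −GMm / (2a).
E = −4.259e+14 · 8.981e+04 / (2 · 6.339e+06) J ≈ -3.017e+12 J = -3.017 TJ.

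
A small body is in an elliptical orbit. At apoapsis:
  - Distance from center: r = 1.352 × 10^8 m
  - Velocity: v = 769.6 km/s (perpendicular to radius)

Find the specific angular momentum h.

Convert to SI: v = 769.6 km/s = 769600 m/s.
With v perpendicular to r, h = r · v.
h = 1.352e+08 · 769600 m²/s ≈ 1.04e+14 m²/s.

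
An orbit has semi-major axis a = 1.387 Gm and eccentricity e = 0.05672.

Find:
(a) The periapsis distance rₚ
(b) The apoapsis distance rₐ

Convert to SI: a = 1.387 Gm = 1.387e+09 m.
(a) rₚ = a(1 − e) = 1.387e+09 · (1 − 0.05672) = 1.387e+09 · 0.94328 ≈ 1.308e+09 m = 1.308 Gm.
(b) rₐ = a(1 + e) = 1.387e+09 · (1 + 0.05672) = 1.387e+09 · 1.05672 ≈ 1.466e+09 m = 1.466 Gm.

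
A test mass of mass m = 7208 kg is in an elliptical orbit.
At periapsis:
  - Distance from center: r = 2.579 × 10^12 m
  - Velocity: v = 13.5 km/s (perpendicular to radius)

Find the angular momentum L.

Convert to SI: v = 13.5 km/s = 13500 m/s.
Since v is perpendicular to r, L = m · v · r.
L = 7208 · 13500 · 2.579e+12 kg·m²/s ≈ 2.51e+20 kg·m²/s.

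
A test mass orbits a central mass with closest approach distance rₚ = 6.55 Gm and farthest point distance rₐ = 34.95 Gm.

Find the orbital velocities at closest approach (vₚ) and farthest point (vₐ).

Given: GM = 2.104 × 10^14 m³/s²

Convert to SI: rₚ = 6.55 Gm = 6.55e+09 m; rₐ = 34.95 Gm = 3.495e+10 m.
Use the vis-viva equation v² = GM(2/r − 1/a) with a = (rₚ + rₐ)/2 = (6.55e+09 + 3.495e+10)/2 = 2.075e+10 m.
vₚ = √(GM · (2/rₚ − 1/a)) = √(2.104e+14 · (2/6.55e+09 − 1/2.075e+10)) m/s ≈ 232.6 m/s = 232.6 m/s.
vₐ = √(GM · (2/rₐ − 1/a)) = √(2.104e+14 · (2/3.495e+10 − 1/2.075e+10)) m/s ≈ 43.59 m/s = 43.59 m/s.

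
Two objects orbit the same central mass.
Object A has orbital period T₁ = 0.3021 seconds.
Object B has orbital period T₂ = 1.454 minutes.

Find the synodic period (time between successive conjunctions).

Convert to SI: T₂ = 1.454 minutes = 87.24 s.
T_syn = |T₁ · T₂ / (T₁ − T₂)|.
T_syn = |0.3021 · 87.24 / (0.3021 − 87.24)| s ≈ 0.3031 s = 0.3031 seconds.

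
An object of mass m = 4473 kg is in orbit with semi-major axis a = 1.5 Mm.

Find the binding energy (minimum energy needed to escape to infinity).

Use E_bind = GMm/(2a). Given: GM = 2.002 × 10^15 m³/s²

Convert to SI: a = 1.5 Mm = 1.5e+06 m.
Total orbital energy is E = −GMm/(2a); binding energy is E_bind = −E = GMm/(2a).
E_bind = 2.002e+15 · 4473 / (2 · 1.5e+06) J ≈ 2.985e+12 J = 2.985 TJ.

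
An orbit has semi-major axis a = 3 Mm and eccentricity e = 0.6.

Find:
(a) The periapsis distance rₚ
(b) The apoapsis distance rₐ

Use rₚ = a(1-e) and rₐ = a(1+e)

Convert to SI: a = 3 Mm = 3e+06 m.
(a) rₚ = a(1 − e) = 3e+06 · (1 − 0.6) = 3e+06 · 0.4 ≈ 1.2e+06 m = 1.2 Mm.
(b) rₐ = a(1 + e) = 3e+06 · (1 + 0.6) = 3e+06 · 1.6 ≈ 4.8e+06 m = 4.8 Mm.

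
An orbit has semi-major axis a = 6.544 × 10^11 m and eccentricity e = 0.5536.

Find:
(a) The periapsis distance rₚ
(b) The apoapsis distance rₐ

(a) rₚ = a(1 − e) = 6.544e+11 · (1 − 0.5536) = 6.544e+11 · 0.4464 ≈ 2.921e+11 m = 2.921 × 10^11 m.
(b) rₐ = a(1 + e) = 6.544e+11 · (1 + 0.5536) = 6.544e+11 · 1.5536 ≈ 1.017e+12 m = 1.017 × 10^12 m.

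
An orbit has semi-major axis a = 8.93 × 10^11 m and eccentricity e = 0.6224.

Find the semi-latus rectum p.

p = a (1 − e²).
p = 8.93e+11 · (1 − (0.6224)²) = 8.93e+11 · 0.612618 ≈ 5.471e+11 m = 5.471 × 10^11 m.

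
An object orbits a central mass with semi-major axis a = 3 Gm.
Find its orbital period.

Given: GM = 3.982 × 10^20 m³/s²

Convert to SI: a = 3 Gm = 3e+09 m.
Kepler's third law: T = 2π √(a³ / GM).
Substituting a = 3e+09 m and GM = 3.982e+20 m³/s²:
T = 2π √((3e+09)³ / 3.982e+20) s
T ≈ 5.174e+04 s = 14.37 hours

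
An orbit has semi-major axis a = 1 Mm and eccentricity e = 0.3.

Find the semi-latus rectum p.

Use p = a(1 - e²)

Convert to SI: a = 1 Mm = 1e+06 m.
p = a (1 − e²).
p = 1e+06 · (1 − (0.3)²) = 1e+06 · 0.91 ≈ 9.1e+05 m = 910 km.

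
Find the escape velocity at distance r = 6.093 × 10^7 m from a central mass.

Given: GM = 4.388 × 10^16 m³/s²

Escape velocity comes from setting total energy to zero: ½v² − GM/r = 0 ⇒ v_esc = √(2GM / r).
v_esc = √(2 · 4.388e+16 / 6.093e+07) m/s ≈ 3.795e+04 m/s = 37.95 km/s.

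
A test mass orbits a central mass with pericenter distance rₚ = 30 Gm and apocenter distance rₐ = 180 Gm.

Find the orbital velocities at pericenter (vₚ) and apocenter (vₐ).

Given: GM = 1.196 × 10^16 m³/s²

Convert to SI: rₚ = 30 Gm = 3e+10 m; rₐ = 180 Gm = 1.8e+11 m.
Use the vis-viva equation v² = GM(2/r − 1/a) with a = (rₚ + rₐ)/2 = (3e+10 + 1.8e+11)/2 = 1.05e+11 m.
vₚ = √(GM · (2/rₚ − 1/a)) = √(1.196e+16 · (2/3e+10 − 1/1.05e+11)) m/s ≈ 826.7 m/s = 826.7 m/s.
vₐ = √(GM · (2/rₐ − 1/a)) = √(1.196e+16 · (2/1.8e+11 − 1/1.05e+11)) m/s ≈ 137.8 m/s = 137.8 m/s.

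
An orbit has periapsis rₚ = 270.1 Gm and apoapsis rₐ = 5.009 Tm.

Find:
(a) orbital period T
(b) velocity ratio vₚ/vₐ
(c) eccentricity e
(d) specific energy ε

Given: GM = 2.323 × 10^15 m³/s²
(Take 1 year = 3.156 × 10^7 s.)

Convert to SI: rₚ = 270.1 Gm = 2.701e+11 m; rₐ = 5.009 Tm = 5.009e+12 m.
(a) With a = (rₚ + rₐ)/2 = 2.63955e+12 m, T = 2π √(a³/GM) = 2π √((2.63955e+12)³/2.323e+15) s ≈ 5.59e+11 s
(b) Conservation of angular momentum (rₚvₚ = rₐvₐ) gives vₚ/vₐ = rₐ/rₚ = 5.009e+12/2.701e+11 ≈ 18.54
(c) e = (rₐ − rₚ)/(rₐ + rₚ) = (5.009e+12 − 2.701e+11)/(5.009e+12 + 2.701e+11) ≈ 0.8977
(d) With a = (rₚ + rₐ)/2 = 2.63955e+12 m, ε = −GM/(2a) = −2.323e+15/(2 · 2.63955e+12) J/kg ≈ -440 J/kg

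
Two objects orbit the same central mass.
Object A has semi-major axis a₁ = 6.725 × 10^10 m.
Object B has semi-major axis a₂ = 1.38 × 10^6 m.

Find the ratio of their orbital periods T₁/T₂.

From Kepler's third law, (T₁/T₂)² = (a₁/a₂)³, so T₁/T₂ = (a₁/a₂)^(3/2).
a₁/a₂ = 6.725e+10 / 1.38e+06 = 48731.9.
T₁/T₂ = (48731.9)^(3/2) ≈ 1.076e+07.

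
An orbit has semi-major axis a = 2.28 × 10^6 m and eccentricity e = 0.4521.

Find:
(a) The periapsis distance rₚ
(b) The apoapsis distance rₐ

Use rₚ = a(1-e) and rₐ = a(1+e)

(a) rₚ = a(1 − e) = 2.28e+06 · (1 − 0.4521) = 2.28e+06 · 0.5479 ≈ 1.249e+06 m = 1.249 × 10^6 m.
(b) rₐ = a(1 + e) = 2.28e+06 · (1 + 0.4521) = 2.28e+06 · 1.4521 ≈ 3.311e+06 m = 3.311 × 10^6 m.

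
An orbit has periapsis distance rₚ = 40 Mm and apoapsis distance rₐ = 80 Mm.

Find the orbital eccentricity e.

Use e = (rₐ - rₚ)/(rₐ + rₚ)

Convert to SI: rₚ = 40 Mm = 4e+07 m; rₐ = 80 Mm = 8e+07 m.
e = (rₐ − rₚ) / (rₐ + rₚ).
e = (8e+07 − 4e+07) / (8e+07 + 4e+07) = 4e+07 / 1.2e+08 ≈ 0.3333.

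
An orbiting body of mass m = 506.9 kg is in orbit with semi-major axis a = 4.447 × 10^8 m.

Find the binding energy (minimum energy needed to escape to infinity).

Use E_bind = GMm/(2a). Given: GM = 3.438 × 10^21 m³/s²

Total orbital energy is E = −GMm/(2a); binding energy is E_bind = −E = GMm/(2a).
E_bind = 3.438e+21 · 506.9 / (2 · 4.447e+08) J ≈ 1.959e+15 J = 1.959 PJ.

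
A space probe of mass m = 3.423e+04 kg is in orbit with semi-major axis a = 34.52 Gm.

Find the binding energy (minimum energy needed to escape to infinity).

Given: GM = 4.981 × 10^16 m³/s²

Convert to SI: a = 34.52 Gm = 3.452e+10 m.
Total orbital energy is E = −GMm/(2a); binding energy is E_bind = −E = GMm/(2a).
E_bind = 4.981e+16 · 3.423e+04 / (2 · 3.452e+10) J ≈ 2.47e+10 J = 24.7 GJ.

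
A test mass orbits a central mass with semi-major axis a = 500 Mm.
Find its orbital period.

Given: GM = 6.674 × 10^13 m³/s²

Convert to SI: a = 500 Mm = 5e+08 m.
Kepler's third law: T = 2π √(a³ / GM).
Substituting a = 5e+08 m and GM = 6.674e+13 m³/s²:
T = 2π √((5e+08)³ / 6.674e+13) s
T ≈ 8.599e+06 s = 99.52 days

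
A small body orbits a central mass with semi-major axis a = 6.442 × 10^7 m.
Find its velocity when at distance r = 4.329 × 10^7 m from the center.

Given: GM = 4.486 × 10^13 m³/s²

Vis-viva: v = √(GM · (2/r − 1/a)).
2/r − 1/a = 2/4.329e+07 − 1/6.442e+07 = 3.06769e-08 m⁻¹.
v = √(4.486e+13 · 3.06769e-08) m/s ≈ 1173 m/s = 1.173 km/s.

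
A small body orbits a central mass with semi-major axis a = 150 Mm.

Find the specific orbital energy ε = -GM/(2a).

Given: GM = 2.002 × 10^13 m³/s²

Convert to SI: a = 150 Mm = 1.5e+08 m.
ε = −GM / (2a).
ε = −2.002e+13 / (2 · 1.5e+08) J/kg ≈ -6.673e+04 J/kg = -66.73 kJ/kg.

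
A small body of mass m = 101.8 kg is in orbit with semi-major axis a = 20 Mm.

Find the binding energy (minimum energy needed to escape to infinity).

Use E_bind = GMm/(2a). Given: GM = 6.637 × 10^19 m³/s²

Convert to SI: a = 20 Mm = 2e+07 m.
Total orbital energy is E = −GMm/(2a); binding energy is E_bind = −E = GMm/(2a).
E_bind = 6.637e+19 · 101.8 / (2 · 2e+07) J ≈ 1.689e+14 J = 168.9 TJ.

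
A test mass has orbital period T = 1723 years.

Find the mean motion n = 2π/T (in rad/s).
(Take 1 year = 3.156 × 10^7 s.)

Convert to SI: T = 1723 years = 5.43779e+10 s.
n = 2π / T.
n = 2π / 5.43779e+10 s ≈ 1.155e-10 rad/s.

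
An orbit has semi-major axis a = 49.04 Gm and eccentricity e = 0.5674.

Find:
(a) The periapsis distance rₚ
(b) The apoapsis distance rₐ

Convert to SI: a = 49.04 Gm = 4.904e+10 m.
(a) rₚ = a(1 − e) = 4.904e+10 · (1 − 0.5674) = 4.904e+10 · 0.4326 ≈ 2.121e+10 m = 21.21 Gm.
(b) rₐ = a(1 + e) = 4.904e+10 · (1 + 0.5674) = 4.904e+10 · 1.5674 ≈ 7.687e+10 m = 76.87 Gm.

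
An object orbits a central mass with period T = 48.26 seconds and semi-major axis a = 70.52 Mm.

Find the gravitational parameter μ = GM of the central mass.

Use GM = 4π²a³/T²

Convert to SI: a = 70.52 Mm = 7.052e+07 m.
GM = 4π² · a³ / T².
GM = 4π² · (7.052e+07)³ / (48.26)² m³/s² ≈ 5.945e+21 m³/s² = 5.945 × 10^21 m³/s².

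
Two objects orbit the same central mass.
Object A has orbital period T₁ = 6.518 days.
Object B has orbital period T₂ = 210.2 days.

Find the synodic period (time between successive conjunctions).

Convert to SI: T₁ = 6.518 days = 563155 s; T₂ = 210.2 days = 1.81613e+07 s.
T_syn = |T₁ · T₂ / (T₁ − T₂)|.
T_syn = |563155 · 1.81613e+07 / (563155 − 1.81613e+07)| s ≈ 5.812e+05 s = 6.727 days.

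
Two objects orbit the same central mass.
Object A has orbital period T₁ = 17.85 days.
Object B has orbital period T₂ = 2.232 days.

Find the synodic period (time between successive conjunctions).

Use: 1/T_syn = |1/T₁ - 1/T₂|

Convert to SI: T₁ = 17.85 days = 1.54224e+06 s; T₂ = 2.232 days = 192845 s.
T_syn = |T₁ · T₂ / (T₁ − T₂)|.
T_syn = |1.54224e+06 · 192845 / (1.54224e+06 − 192845)| s ≈ 2.204e+05 s = 2.551 days.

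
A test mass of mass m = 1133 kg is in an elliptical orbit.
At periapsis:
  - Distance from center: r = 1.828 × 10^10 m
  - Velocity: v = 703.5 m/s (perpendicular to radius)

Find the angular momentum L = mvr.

Since v is perpendicular to r, L = m · v · r.
L = 1133 · 703.5 · 1.828e+10 kg·m²/s ≈ 1.457e+16 kg·m²/s.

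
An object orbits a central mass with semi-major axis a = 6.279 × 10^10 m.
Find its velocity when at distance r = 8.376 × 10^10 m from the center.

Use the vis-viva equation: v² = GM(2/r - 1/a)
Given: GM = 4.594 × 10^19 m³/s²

Vis-viva: v = √(GM · (2/r − 1/a)).
2/r − 1/a = 2/8.376e+10 − 1/6.279e+10 = 7.95164e-12 m⁻¹.
v = √(4.594e+19 · 7.95164e-12) m/s ≈ 1.911e+04 m/s = 19.11 km/s.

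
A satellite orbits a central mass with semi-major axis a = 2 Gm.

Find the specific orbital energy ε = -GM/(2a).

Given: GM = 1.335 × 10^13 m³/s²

Convert to SI: a = 2 Gm = 2e+09 m.
ε = −GM / (2a).
ε = −1.335e+13 / (2 · 2e+09) J/kg ≈ -3338 J/kg = -3.337 kJ/kg.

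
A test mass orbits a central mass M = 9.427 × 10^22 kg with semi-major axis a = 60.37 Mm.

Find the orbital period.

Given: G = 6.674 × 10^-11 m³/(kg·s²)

Convert to SI: a = 60.37 Mm = 6.037e+07 m.
GM = G · M = 6.674e-11 · 9.427e+22 = 6.29158e+12 m³/s².
Kepler's third law: T = 2π √(a³ / GM).
Substituting a = 6.037e+07 m and GM = 6.29158e+12 m³/s²:
T = 2π √((6.037e+07)³ / 6.29158e+12) s
T ≈ 1.175e+06 s = 13.6 days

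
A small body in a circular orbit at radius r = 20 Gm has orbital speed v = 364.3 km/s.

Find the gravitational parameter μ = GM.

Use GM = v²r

Convert to SI: r = 20 Gm = 2e+10 m; v = 364.3 km/s = 364300 m/s.
For a circular orbit v² = GM/r, so GM = v² · r.
GM = (364300)² · 2e+10 m³/s² ≈ 2.654e+21 m³/s² = 2.654 × 10^21 m³/s².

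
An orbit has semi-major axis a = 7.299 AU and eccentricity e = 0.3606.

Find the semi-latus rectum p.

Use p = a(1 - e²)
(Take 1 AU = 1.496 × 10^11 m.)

Convert to SI: a = 7.299 AU = 1.09193e+12 m.
p = a (1 − e²).
p = 1.09193e+12 · (1 − (0.3606)²) = 1.09193e+12 · 0.869968 ≈ 9.499e+11 m = 6.35 AU.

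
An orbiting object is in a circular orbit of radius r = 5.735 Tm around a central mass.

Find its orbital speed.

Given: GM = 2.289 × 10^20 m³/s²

Convert to SI: r = 5.735 Tm = 5.735e+12 m.
For a circular orbit, gravity supplies the centripetal force, so v = √(GM / r).
v = √(2.289e+20 / 5.735e+12) m/s ≈ 6318 m/s = 6.318 km/s.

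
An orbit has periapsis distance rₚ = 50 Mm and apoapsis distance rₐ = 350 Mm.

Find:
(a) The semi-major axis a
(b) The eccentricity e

Convert to SI: rₚ = 50 Mm = 5e+07 m; rₐ = 350 Mm = 3.5e+08 m.
(a) a = (rₚ + rₐ) / 2 = (5e+07 + 3.5e+08) / 2 ≈ 2e+08 m = 200 Mm.
(b) e = (rₐ − rₚ) / (rₐ + rₚ) = (3.5e+08 − 5e+07) / (3.5e+08 + 5e+07) ≈ 0.75.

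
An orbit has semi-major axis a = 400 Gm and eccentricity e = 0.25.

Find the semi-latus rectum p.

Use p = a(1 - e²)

Convert to SI: a = 400 Gm = 4e+11 m.
p = a (1 − e²).
p = 4e+11 · (1 − (0.25)²) = 4e+11 · 0.9375 ≈ 3.75e+11 m = 375 Gm.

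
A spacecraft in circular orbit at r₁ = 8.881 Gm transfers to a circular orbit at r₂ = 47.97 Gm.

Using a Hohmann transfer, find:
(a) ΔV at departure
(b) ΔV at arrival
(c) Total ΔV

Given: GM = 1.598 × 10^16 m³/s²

Convert to SI: r₁ = 8.881 Gm = 8.881e+09 m; r₂ = 47.97 Gm = 4.797e+10 m.
Transfer semi-major axis: a_t = (r₁ + r₂)/2 = (8.881e+09 + 4.797e+10)/2 = 2.84255e+10 m.
Circular speeds: v₁ = √(GM/r₁) = 1341.4 m/s, v₂ = √(GM/r₂) = 577.17 m/s.
Transfer speeds (vis-viva v² = GM(2/r − 1/a_t)): v₁ᵗ = 1742.56 m/s, v₂ᵗ = 322.612 m/s.
(a) ΔV₁ = |v₁ᵗ − v₁| ≈ 401.2 m/s = 401.2 m/s.
(b) ΔV₂ = |v₂ − v₂ᵗ| ≈ 254.6 m/s = 254.6 m/s.
(c) ΔV_total = ΔV₁ + ΔV₂ ≈ 655.7 m/s = 655.7 m/s.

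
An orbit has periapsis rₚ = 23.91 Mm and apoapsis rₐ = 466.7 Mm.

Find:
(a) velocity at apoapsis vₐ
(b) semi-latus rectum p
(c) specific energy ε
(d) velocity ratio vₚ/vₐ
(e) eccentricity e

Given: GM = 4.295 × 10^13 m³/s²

Convert to SI: rₚ = 23.91 Mm = 2.391e+07 m; rₐ = 466.7 Mm = 4.667e+08 m.
(a) With a = (rₚ + rₐ)/2 = 2.45305e+08 m, vₐ = √(GM (2/rₐ − 1/a)) = √(4.295e+13 · (2/4.667e+08 − 1/2.45305e+08)) m/s ≈ 94.71 m/s
(b) From a = (rₚ + rₐ)/2 = 2.45305e+08 m and e = (rₐ − rₚ)/(rₐ + rₚ) = 0.90253, p = a(1 − e²) = 2.45305e+08 · (1 − (0.90253)²) ≈ 4.549e+07 m
(c) With a = (rₚ + rₐ)/2 = 2.45305e+08 m, ε = −GM/(2a) = −4.295e+13/(2 · 2.45305e+08) J/kg ≈ -8.754e+04 J/kg
(d) Conservation of angular momentum (rₚvₚ = rₐvₐ) gives vₚ/vₐ = rₐ/rₚ = 4.667e+08/2.391e+07 ≈ 19.52
(e) e = (rₐ − rₚ)/(rₐ + rₚ) = (4.667e+08 − 2.391e+07)/(4.667e+08 + 2.391e+07) ≈ 0.9025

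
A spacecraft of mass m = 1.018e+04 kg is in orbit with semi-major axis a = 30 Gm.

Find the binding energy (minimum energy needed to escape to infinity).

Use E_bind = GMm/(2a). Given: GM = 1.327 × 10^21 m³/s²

Convert to SI: a = 30 Gm = 3e+10 m.
Total orbital energy is E = −GMm/(2a); binding energy is E_bind = −E = GMm/(2a).
E_bind = 1.327e+21 · 1.018e+04 / (2 · 3e+10) J ≈ 2.251e+14 J = 225.1 TJ.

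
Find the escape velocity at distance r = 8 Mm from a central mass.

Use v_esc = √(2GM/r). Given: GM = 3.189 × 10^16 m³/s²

Convert to SI: r = 8 Mm = 8e+06 m.
Escape velocity comes from setting total energy to zero: ½v² − GM/r = 0 ⇒ v_esc = √(2GM / r).
v_esc = √(2 · 3.189e+16 / 8e+06) m/s ≈ 8.929e+04 m/s = 89.29 km/s.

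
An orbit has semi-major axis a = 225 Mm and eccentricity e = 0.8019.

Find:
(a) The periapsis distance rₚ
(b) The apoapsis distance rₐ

Convert to SI: a = 225 Mm = 2.25e+08 m.
(a) rₚ = a(1 − e) = 2.25e+08 · (1 − 0.8019) = 2.25e+08 · 0.1981 ≈ 4.457e+07 m = 44.57 Mm.
(b) rₐ = a(1 + e) = 2.25e+08 · (1 + 0.8019) = 2.25e+08 · 1.8019 ≈ 4.054e+08 m = 405.4 Mm.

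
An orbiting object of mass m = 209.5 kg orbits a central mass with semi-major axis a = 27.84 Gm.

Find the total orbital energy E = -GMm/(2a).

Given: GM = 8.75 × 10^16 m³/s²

Convert to SI: a = 27.84 Gm = 2.784e+10 m.
E = −GMm / (2a).
E = −8.75e+16 · 209.5 / (2 · 2.784e+10) J ≈ -3.292e+08 J = -329.2 MJ.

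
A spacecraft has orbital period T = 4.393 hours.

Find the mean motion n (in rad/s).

Convert to SI: T = 4.393 hours = 15814.8 s.
n = 2π / T.
n = 2π / 15814.8 s ≈ 0.0003973 rad/s.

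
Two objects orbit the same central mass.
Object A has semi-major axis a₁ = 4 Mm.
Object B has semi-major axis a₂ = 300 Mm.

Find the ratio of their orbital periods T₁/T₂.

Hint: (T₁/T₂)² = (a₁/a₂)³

Convert to SI: a₁ = 4 Mm = 4e+06 m; a₂ = 300 Mm = 3e+08 m.
From Kepler's third law, (T₁/T₂)² = (a₁/a₂)³, so T₁/T₂ = (a₁/a₂)^(3/2).
a₁/a₂ = 4e+06 / 3e+08 = 0.0133333.
T₁/T₂ = (0.0133333)^(3/2) ≈ 0.00154.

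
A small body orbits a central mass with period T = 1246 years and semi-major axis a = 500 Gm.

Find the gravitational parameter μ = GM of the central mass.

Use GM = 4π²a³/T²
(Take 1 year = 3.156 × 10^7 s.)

Convert to SI: T = 1246 years = 3.93238e+10 s; a = 500 Gm = 5e+11 m.
GM = 4π² · a³ / T².
GM = 4π² · (5e+11)³ / (3.93238e+10)² m³/s² ≈ 3.191e+15 m³/s² = 3.191 × 10^15 m³/s².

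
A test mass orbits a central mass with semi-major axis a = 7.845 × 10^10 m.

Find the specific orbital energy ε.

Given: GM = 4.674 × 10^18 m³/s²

ε = −GM / (2a).
ε = −4.674e+18 / (2 · 7.845e+10) J/kg ≈ -2.979e+07 J/kg = -29.79 MJ/kg.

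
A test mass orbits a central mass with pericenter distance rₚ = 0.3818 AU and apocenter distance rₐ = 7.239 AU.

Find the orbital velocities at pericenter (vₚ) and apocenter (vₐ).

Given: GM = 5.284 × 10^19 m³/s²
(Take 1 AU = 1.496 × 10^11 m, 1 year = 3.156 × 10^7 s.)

Convert to SI: rₚ = 0.3818 AU = 5.71173e+10 m; rₐ = 7.239 AU = 1.08295e+12 m.
Use the vis-viva equation v² = GM(2/r − 1/a) with a = (rₚ + rₐ)/2 = (5.71173e+10 + 1.08295e+12)/2 = 5.70036e+11 m.
vₚ = √(GM · (2/rₚ − 1/a)) = √(5.284e+19 · (2/5.71173e+10 − 1/5.70036e+11)) m/s ≈ 4.192e+04 m/s = 8.844 AU/year.
vₐ = √(GM · (2/rₐ − 1/a)) = √(5.284e+19 · (2/1.08295e+12 − 1/5.70036e+11)) m/s ≈ 2211 m/s = 0.4665 AU/year.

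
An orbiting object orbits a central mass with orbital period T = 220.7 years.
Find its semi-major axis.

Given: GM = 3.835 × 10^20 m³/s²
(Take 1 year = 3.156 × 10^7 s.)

Convert to SI: T = 220.7 years = 6.96529e+09 s.
Invert Kepler's third law: a = (GM · T² / (4π²))^(1/3).
Substituting T = 6.96529e+09 s and GM = 3.835e+20 m³/s²:
a = (3.835e+20 · (6.96529e+09)² / (4π²))^(1/3) m
a ≈ 7.782e+12 m = 7.782 Tm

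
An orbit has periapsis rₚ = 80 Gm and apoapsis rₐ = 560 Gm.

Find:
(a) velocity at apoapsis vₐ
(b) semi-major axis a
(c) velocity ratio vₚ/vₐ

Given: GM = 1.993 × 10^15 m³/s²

Convert to SI: rₚ = 80 Gm = 8e+10 m; rₐ = 560 Gm = 5.6e+11 m.
(a) With a = (rₚ + rₐ)/2 = 3.2e+11 m, vₐ = √(GM (2/rₐ − 1/a)) = √(1.993e+15 · (2/5.6e+11 − 1/3.2e+11)) m/s ≈ 29.83 m/s
(b) a = (rₚ + rₐ)/2 = (8e+10 + 5.6e+11)/2 ≈ 3.2e+11 m
(c) Conservation of angular momentum (rₚvₚ = rₐvₐ) gives vₚ/vₐ = rₐ/rₚ = 5.6e+11/8e+10 ≈ 7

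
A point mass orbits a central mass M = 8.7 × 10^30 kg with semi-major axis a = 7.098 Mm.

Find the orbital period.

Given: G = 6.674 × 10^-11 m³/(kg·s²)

Convert to SI: a = 7.098 Mm = 7.098e+06 m.
GM = G · M = 6.674e-11 · 8.7e+30 = 5.80638e+20 m³/s².
Kepler's third law: T = 2π √(a³ / GM).
Substituting a = 7.098e+06 m and GM = 5.80638e+20 m³/s²:
T = 2π √((7.098e+06)³ / 5.80638e+20) s
T ≈ 4.931 s = 4.931 seconds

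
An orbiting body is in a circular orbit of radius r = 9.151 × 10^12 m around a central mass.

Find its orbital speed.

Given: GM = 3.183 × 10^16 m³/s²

For a circular orbit, gravity supplies the centripetal force, so v = √(GM / r).
v = √(3.183e+16 / 9.151e+12) m/s ≈ 58.98 m/s = 58.98 m/s.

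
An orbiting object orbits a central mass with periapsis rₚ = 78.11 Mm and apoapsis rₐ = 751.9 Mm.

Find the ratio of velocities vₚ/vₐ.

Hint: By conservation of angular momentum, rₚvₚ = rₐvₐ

Convert to SI: rₚ = 78.11 Mm = 7.811e+07 m; rₐ = 751.9 Mm = 7.519e+08 m.
Conservation of angular momentum gives rₚvₚ = rₐvₐ, so vₚ/vₐ = rₐ/rₚ.
vₚ/vₐ = 7.519e+08 / 7.811e+07 ≈ 9.626.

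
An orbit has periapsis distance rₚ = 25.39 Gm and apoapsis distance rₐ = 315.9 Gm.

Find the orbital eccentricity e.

Convert to SI: rₚ = 25.39 Gm = 2.539e+10 m; rₐ = 315.9 Gm = 3.159e+11 m.
e = (rₐ − rₚ) / (rₐ + rₚ).
e = (3.159e+11 − 2.539e+10) / (3.159e+11 + 2.539e+10) = 2.9051e+11 / 3.4129e+11 ≈ 0.8512.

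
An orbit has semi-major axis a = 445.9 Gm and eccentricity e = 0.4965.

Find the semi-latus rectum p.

Convert to SI: a = 445.9 Gm = 4.459e+11 m.
p = a (1 − e²).
p = 4.459e+11 · (1 − (0.4965)²) = 4.459e+11 · 0.753488 ≈ 3.36e+11 m = 336 Gm.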